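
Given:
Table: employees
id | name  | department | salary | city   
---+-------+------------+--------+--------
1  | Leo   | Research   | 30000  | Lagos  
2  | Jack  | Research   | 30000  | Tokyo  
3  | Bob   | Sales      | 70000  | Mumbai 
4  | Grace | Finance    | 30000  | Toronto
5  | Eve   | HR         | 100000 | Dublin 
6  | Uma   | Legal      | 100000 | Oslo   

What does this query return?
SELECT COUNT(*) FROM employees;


COUNT(*) counts all rows

6


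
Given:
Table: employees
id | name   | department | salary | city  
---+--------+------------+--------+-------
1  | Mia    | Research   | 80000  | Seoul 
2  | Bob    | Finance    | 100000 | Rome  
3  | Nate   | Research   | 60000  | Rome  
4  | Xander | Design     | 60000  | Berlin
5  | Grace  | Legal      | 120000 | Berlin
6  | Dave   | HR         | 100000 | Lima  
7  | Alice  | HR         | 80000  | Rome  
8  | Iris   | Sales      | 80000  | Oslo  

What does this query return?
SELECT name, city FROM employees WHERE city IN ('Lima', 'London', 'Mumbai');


Filtering: city IN ('Lima', 'London', 'Mumbai')
Matching: 1 rows

1 rows:
Dave, Lima


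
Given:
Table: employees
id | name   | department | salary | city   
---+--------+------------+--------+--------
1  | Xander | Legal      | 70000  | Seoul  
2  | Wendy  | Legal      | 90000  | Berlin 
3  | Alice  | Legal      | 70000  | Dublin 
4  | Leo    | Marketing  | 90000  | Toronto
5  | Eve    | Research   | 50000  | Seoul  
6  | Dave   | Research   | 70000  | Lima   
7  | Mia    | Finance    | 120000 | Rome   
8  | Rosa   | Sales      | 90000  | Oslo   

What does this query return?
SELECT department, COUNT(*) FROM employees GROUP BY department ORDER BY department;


Assigning each row to its department group:
  Xander -> Legal
  Wendy -> Legal
  Alice -> Legal
  Leo -> Marketing
  Eve -> Research
  Dave -> Research
  Mia -> Finance
  Rosa -> Sales


5 groups:
Finance, 1
Legal, 3
Marketing, 1
Research, 2
Sales, 1


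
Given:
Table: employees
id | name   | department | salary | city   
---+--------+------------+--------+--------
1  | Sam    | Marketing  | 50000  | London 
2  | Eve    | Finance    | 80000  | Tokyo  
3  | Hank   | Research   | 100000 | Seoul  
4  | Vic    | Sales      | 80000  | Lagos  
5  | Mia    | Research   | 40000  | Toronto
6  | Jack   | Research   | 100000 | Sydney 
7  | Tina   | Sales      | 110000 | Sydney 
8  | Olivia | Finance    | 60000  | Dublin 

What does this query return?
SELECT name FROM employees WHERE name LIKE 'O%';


LIKE 'O%' matches names starting with 'O'
Matching: 1

1 rows:
Olivia


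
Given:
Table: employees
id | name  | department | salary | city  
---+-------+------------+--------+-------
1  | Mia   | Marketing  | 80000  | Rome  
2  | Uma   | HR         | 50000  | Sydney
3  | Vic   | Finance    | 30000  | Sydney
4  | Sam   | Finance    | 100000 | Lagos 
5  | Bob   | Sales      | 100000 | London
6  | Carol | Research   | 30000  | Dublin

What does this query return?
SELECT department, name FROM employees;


Projecting columns: department, name

6 rows:
Marketing, Mia
HR, Uma
Finance, Vic
Finance, Sam
Sales, Bob
Research, Carol


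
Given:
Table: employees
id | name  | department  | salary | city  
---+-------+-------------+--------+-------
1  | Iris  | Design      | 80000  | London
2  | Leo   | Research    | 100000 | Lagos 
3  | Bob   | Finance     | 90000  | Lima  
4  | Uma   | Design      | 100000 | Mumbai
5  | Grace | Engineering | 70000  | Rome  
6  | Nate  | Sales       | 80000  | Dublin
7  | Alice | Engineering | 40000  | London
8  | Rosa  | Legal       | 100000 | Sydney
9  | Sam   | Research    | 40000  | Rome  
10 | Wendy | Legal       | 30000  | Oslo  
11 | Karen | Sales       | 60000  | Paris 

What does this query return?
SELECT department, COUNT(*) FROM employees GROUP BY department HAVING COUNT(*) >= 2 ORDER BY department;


Groups with count >= 2:
  Design: 2 -> PASS
  Engineering: 2 -> PASS
  Legal: 2 -> PASS
  Research: 2 -> PASS
  Sales: 2 -> PASS
  Finance: 1 -> filtered out


5 groups:
Design, 2
Engineering, 2
Legal, 2
Research, 2
Sales, 2


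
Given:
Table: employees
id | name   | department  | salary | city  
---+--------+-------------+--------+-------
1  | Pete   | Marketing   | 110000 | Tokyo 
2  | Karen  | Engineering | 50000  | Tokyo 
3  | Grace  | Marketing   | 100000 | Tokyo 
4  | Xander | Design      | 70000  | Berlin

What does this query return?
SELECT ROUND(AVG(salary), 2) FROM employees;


SUM(salary) = 330000
COUNT = 4
ROUND(AVG, 2) = ROUND(330000 / 4, 2) = 82500.0

82500.0


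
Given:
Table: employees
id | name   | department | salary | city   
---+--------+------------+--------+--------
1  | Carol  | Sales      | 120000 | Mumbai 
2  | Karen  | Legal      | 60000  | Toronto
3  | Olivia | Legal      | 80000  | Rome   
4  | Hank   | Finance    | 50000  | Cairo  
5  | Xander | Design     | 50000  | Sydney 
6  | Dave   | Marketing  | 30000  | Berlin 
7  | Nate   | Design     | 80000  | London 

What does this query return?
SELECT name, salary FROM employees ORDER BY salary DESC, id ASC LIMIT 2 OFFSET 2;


Sort by salary DESC (id ASC tiebreak), then skip 2 and take 2
Rows 3 through 4

2 rows:
Nate, 80000
Karen, 60000


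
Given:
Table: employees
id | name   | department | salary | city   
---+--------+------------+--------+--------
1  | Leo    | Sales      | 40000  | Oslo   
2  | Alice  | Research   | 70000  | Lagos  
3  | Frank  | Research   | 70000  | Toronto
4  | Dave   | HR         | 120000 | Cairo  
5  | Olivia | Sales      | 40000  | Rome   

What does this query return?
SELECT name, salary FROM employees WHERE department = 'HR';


Filtering: department = 'HR'
Matching rows: 1

1 rows:
Dave, 120000


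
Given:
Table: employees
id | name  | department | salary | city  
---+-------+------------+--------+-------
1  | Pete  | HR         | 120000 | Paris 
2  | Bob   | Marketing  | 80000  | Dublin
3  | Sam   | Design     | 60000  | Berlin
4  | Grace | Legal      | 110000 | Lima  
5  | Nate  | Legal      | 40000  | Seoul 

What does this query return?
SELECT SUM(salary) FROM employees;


SUM(salary) = 120000 + 80000 + 60000 + 110000 + 40000 = 410000

410000


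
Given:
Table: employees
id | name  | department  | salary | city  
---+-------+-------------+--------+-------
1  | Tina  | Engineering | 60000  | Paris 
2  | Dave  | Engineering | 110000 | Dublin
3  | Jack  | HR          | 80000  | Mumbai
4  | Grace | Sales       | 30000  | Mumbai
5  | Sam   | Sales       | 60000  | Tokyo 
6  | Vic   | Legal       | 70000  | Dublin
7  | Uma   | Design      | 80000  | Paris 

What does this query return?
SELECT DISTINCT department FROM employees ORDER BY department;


All 'department' values (row order): Engineering, Engineering, HR, Sales, Sales, Legal, Design
Removing duplicates leaves 5 unique value(s).

5 values:
Design
Engineering
HR
Legal
Sales


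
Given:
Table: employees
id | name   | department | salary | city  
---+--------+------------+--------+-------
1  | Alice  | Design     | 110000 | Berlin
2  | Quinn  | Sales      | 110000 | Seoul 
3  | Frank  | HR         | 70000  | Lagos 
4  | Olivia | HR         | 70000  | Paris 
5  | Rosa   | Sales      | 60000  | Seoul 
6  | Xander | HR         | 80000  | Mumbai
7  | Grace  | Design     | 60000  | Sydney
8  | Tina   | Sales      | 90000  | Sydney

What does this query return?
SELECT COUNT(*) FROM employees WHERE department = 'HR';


Counting rows where department = 'HR'
  Frank -> MATCH
  Olivia -> MATCH
  Xander -> MATCH


3


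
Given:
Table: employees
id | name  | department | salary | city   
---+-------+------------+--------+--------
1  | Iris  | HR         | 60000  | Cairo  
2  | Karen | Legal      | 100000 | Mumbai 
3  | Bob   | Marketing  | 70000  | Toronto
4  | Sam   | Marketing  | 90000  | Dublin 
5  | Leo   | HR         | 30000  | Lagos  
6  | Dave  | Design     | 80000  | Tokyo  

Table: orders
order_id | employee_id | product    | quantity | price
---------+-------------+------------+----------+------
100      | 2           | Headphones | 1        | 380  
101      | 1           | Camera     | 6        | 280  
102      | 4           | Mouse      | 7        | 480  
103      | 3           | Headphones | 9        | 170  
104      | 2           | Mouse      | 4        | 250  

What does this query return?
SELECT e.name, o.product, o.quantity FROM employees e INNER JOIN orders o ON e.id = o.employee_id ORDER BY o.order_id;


Joining employees.id = orders.employee_id:
  employee Karen (id=2) -> order Headphones
  employee Iris (id=1) -> order Camera
  employee Sam (id=4) -> order Mouse
  employee Bob (id=3) -> order Headphones
  employee Karen (id=2) -> order Mouse


5 rows:
Karen, Headphones, 1
Iris, Camera, 6
Sam, Mouse, 7
Bob, Headphones, 9
Karen, Mouse, 4


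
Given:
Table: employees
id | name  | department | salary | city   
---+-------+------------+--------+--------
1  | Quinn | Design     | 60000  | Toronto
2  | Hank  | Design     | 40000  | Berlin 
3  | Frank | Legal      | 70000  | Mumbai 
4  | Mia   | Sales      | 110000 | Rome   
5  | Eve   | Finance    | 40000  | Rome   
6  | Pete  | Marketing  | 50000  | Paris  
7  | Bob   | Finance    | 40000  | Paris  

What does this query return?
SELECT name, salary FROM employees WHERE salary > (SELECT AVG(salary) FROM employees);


Subquery: AVG(salary) = 58571.43
Filtering: salary > 58571.43
  Quinn (60000) -> MATCH
  Frank (70000) -> MATCH
  Mia (110000) -> MATCH


3 rows:
Quinn, 60000
Frank, 70000
Mia, 110000


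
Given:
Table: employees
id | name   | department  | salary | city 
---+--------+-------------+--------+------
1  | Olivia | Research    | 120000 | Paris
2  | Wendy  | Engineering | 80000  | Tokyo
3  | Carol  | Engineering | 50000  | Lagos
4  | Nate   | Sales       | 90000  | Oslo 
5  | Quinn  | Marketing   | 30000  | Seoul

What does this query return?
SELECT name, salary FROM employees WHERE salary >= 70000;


Filtering: salary >= 70000
Matching: 3 rows

3 rows:
Olivia, 120000
Wendy, 80000
Nate, 90000


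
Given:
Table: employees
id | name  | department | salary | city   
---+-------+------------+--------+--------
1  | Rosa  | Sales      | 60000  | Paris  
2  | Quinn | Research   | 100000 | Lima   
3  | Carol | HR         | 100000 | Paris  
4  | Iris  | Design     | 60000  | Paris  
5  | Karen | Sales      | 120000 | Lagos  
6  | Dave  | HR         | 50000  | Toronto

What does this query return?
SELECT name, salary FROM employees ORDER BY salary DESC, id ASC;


Sorting by salary DESC, then id ASC for ties

6 rows:
Karen, 120000
Quinn, 100000
Carol, 100000
Rosa, 60000
Iris, 60000
Dave, 50000


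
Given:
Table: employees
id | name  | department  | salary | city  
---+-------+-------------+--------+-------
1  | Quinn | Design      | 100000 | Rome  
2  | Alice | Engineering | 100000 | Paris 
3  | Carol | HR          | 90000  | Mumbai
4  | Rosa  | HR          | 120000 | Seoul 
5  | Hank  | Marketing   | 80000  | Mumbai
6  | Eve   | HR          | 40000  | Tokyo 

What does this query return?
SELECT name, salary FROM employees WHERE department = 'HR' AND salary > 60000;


Filtering: department = 'HR' AND salary > 60000
Matching: 2 rows

2 rows:
Carol, 90000
Rosa, 120000


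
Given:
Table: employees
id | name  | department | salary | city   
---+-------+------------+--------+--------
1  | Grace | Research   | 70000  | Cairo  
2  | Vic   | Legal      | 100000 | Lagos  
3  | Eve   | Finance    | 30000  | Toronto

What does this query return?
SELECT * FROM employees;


SELECT * returns all 3 rows with all columns

3 rows:
1, Grace, Research, 70000, Cairo
2, Vic, Legal, 100000, Lagos
3, Eve, Finance, 30000, Toronto


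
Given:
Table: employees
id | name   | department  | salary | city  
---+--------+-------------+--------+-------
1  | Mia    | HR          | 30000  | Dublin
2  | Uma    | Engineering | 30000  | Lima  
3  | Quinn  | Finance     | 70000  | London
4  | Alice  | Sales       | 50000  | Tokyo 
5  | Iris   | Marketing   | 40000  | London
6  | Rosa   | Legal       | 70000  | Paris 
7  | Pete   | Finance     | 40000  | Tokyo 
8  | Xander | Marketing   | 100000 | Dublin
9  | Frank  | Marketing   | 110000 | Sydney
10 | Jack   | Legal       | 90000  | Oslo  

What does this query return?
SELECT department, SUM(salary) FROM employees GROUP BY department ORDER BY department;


Summing salary within each department:
  Engineering: 30000 = 30000
  Finance: 70000 + 40000 = 110000
  HR: 30000 = 30000
  Legal: 70000 + 90000 = 160000
  Marketing: 40000 + 100000 + 110000 = 250000
  Sales: 50000 = 50000


6 groups:
Engineering, 30000
Finance, 110000
HR, 30000
Legal, 160000
Marketing, 250000
Sales, 50000


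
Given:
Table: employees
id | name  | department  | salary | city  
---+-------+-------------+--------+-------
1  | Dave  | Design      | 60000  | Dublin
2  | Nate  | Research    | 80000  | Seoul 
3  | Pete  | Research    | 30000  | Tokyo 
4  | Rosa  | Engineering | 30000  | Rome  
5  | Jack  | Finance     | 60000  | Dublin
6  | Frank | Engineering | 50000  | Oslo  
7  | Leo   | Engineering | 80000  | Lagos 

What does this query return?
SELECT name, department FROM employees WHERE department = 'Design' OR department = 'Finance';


Filtering: department = 'Design' OR 'Finance'
Matching: 2 rows

2 rows:
Dave, Design
Jack, Finance


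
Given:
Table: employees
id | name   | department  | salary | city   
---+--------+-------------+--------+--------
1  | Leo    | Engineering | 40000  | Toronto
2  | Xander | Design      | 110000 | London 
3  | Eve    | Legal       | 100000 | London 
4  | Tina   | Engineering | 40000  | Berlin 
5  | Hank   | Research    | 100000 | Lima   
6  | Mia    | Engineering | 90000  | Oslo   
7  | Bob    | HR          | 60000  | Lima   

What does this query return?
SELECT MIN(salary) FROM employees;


Salaries: 40000, 110000, 100000, 40000, 100000, 90000, 60000
MIN = 40000

40000


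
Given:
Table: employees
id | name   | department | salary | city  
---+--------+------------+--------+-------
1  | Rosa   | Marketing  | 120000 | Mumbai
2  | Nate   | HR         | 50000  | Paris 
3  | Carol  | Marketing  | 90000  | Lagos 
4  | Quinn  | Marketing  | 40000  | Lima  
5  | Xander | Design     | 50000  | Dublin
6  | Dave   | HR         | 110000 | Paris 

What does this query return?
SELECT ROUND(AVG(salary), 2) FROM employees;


SUM(salary) = 460000
COUNT = 6
ROUND(AVG, 2) = ROUND(460000 / 6, 2) = 76666.67

76666.67


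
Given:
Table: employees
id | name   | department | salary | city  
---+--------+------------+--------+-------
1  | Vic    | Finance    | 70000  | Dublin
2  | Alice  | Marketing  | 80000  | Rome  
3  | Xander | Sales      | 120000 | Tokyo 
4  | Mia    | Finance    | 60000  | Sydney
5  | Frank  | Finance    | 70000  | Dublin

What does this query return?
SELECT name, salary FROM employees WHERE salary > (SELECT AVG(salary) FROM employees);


Subquery: AVG(salary) = 80000.0
Filtering: salary > 80000.0
  Xander (120000) -> MATCH


1 rows:
Xander, 120000


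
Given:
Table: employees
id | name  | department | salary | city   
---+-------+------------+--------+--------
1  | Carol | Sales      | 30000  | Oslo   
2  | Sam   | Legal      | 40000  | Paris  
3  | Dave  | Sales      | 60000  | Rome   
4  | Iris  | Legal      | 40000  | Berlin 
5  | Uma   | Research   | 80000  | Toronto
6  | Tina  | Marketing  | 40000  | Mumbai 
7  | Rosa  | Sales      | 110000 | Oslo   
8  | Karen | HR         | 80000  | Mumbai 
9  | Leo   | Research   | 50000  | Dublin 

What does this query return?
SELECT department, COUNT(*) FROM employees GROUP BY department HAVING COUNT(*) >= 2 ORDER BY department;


Groups with count >= 2:
  Legal: 2 -> PASS
  Research: 2 -> PASS
  Sales: 3 -> PASS
  HR: 1 -> filtered out
  Marketing: 1 -> filtered out


3 groups:
Legal, 2
Research, 2
Sales, 3


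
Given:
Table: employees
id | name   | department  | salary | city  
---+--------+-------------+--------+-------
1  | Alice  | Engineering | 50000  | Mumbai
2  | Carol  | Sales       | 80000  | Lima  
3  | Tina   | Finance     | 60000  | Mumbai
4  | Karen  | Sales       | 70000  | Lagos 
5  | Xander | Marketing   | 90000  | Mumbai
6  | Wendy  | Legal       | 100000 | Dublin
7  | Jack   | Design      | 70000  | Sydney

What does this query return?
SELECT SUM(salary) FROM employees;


SUM(salary) = 50000 + 80000 + 60000 + 70000 + 90000 + 100000 + 70000 = 520000

520000


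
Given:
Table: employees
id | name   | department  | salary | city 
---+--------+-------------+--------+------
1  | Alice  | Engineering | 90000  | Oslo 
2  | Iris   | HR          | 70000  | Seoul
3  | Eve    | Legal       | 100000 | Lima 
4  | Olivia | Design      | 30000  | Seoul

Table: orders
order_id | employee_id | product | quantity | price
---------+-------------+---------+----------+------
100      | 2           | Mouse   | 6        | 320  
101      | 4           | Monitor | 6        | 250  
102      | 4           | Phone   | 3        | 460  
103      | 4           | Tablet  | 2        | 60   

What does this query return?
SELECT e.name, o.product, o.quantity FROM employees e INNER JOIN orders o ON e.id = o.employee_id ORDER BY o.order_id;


Joining employees.id = orders.employee_id:
  employee Iris (id=2) -> order Mouse
  employee Olivia (id=4) -> order Monitor
  employee Olivia (id=4) -> order Phone
  employee Olivia (id=4) -> order Tablet


4 rows:
Iris, Mouse, 6
Olivia, Monitor, 6
Olivia, Phone, 3
Olivia, Tablet, 2


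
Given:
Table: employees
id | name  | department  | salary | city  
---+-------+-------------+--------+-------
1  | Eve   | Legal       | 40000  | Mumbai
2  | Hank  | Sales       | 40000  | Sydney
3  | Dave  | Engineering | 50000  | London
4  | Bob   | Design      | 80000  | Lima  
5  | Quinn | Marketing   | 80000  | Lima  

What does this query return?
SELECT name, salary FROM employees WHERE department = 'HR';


Filtering: department = 'HR'
Matching rows: 0

Empty result set (0 rows)


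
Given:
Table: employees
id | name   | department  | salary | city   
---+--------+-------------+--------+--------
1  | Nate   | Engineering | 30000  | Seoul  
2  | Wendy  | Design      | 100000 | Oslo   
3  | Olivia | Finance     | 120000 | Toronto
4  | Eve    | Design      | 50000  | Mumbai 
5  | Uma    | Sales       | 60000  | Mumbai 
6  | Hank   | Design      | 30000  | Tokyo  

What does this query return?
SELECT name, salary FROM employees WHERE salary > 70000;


Filtering: salary > 70000
Matching: 2 rows

2 rows:
Wendy, 100000
Olivia, 120000


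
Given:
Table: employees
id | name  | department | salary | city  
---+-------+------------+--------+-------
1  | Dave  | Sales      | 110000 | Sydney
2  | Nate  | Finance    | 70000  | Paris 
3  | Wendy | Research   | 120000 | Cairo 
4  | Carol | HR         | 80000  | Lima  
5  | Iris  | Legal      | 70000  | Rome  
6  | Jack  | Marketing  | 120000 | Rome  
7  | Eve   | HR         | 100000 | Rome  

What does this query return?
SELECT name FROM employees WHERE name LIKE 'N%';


LIKE 'N%' matches names starting with 'N'
Matching: 1

1 rows:
Nate


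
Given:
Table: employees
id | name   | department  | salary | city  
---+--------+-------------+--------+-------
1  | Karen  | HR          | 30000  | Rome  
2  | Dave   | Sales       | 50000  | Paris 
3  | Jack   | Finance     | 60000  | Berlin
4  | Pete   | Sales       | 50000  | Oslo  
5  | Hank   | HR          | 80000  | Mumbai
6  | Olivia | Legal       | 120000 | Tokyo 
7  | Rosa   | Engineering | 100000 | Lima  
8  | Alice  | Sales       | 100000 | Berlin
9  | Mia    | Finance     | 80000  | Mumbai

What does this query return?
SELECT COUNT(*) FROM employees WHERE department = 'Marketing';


Counting rows where department = 'Marketing'


0


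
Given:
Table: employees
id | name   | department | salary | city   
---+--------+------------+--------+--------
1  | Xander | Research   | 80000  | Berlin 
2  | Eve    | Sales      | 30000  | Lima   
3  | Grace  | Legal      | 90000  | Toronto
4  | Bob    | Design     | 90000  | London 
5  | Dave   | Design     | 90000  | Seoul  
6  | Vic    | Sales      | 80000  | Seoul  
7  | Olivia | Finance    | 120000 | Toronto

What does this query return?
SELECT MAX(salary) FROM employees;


Salaries: 80000, 30000, 90000, 90000, 90000, 80000, 120000
MAX = 120000

120000


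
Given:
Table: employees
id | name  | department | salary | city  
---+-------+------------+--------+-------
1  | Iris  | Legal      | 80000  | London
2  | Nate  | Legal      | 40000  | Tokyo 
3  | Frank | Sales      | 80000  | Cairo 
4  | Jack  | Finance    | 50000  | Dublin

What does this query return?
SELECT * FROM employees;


SELECT * returns all 4 rows with all columns

4 rows:
1, Iris, Legal, 80000, London
2, Nate, Legal, 40000, Tokyo
3, Frank, Sales, 80000, Cairo
4, Jack, Finance, 50000, Dublin


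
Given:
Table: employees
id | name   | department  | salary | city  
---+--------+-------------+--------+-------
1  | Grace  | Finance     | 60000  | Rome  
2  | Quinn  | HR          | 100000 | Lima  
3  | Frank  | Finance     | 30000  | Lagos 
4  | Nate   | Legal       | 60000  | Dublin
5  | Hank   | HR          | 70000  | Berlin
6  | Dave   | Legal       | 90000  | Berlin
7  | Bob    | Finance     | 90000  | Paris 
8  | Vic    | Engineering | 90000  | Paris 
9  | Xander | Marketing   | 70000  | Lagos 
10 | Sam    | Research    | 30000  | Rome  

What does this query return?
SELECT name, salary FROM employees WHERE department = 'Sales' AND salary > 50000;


Filtering: department = 'Sales' AND salary > 50000
Matching: 0 rows

Empty result set (0 rows)


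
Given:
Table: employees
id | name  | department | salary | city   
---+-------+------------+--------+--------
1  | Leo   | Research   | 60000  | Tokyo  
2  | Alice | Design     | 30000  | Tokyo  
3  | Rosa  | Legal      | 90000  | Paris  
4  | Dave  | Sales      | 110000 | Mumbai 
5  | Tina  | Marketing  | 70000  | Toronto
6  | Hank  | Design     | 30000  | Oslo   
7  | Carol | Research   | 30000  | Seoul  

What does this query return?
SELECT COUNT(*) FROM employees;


COUNT(*) counts all rows

7


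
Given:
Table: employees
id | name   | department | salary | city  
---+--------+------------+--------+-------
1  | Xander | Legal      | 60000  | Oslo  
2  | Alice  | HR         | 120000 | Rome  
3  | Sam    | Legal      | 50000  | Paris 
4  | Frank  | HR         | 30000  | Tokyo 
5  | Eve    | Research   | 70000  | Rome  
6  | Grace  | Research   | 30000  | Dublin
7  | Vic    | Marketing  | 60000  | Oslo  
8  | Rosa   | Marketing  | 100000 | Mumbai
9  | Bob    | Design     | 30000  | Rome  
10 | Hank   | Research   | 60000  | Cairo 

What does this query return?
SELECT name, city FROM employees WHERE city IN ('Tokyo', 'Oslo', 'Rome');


Filtering: city IN ('Tokyo', 'Oslo', 'Rome')
Matching: 6 rows

6 rows:
Xander, Oslo
Alice, Rome
Frank, Tokyo
Eve, Rome
Vic, Oslo
Bob, Rome


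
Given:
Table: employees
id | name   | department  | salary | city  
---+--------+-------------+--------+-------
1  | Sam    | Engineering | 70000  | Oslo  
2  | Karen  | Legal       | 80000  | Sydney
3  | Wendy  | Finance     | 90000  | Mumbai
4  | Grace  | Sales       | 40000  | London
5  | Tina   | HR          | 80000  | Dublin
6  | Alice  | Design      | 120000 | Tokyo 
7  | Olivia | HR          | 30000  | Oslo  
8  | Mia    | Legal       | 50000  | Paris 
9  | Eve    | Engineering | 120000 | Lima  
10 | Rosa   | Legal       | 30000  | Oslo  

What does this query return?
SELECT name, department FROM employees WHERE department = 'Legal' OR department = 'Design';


Filtering: department = 'Legal' OR 'Design'
Matching: 4 rows

4 rows:
Karen, Legal
Alice, Design
Mia, Legal
Rosa, Legal


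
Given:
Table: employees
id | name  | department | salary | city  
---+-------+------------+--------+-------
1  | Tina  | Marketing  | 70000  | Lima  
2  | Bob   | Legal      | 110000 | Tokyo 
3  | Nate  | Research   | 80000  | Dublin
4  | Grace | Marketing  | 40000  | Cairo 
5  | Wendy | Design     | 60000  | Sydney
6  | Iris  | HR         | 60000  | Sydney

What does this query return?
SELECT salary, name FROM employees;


Projecting columns: salary, name

6 rows:
70000, Tina
110000, Bob
80000, Nate
40000, Grace
60000, Wendy
60000, Iris


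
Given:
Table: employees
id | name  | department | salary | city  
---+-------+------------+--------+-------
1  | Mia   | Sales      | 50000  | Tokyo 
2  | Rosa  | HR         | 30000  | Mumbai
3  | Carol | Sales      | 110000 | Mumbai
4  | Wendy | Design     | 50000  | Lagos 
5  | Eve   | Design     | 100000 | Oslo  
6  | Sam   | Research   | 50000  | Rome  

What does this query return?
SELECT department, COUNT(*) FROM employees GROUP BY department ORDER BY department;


Assigning each row to its department group:
  Mia -> Sales
  Rosa -> HR
  Carol -> Sales
  Wendy -> Design
  Eve -> Design
  Sam -> Research


4 groups:
Design, 2
HR, 1
Research, 1
Sales, 2


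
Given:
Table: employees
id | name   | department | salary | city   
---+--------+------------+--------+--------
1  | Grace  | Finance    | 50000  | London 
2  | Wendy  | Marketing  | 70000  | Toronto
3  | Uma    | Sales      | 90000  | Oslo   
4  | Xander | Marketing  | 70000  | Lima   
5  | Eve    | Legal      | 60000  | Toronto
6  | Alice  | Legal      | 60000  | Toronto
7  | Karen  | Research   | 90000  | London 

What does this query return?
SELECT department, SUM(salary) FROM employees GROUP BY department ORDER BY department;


Summing salary within each department:
  Finance: 50000 = 50000
  Legal: 60000 + 60000 = 120000
  Marketing: 70000 + 70000 = 140000
  Research: 90000 = 90000
  Sales: 90000 = 90000


5 groups:
Finance, 50000
Legal, 120000
Marketing, 140000
Research, 90000
Sales, 90000


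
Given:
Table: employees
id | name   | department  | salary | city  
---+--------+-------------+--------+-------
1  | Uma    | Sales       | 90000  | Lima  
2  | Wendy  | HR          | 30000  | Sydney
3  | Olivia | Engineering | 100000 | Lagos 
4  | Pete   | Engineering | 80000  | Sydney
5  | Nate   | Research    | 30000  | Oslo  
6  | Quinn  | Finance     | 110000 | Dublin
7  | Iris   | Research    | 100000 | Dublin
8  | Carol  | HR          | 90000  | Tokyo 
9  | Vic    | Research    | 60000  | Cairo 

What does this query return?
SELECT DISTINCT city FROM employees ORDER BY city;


All 'city' values (row order): Lima, Sydney, Lagos, Sydney, Oslo, Dublin, Dublin, Tokyo, Cairo
Removing duplicates leaves 7 unique value(s).

7 values:
Cairo
Dublin
Lagos
Lima
Oslo
Sydney
Tokyo


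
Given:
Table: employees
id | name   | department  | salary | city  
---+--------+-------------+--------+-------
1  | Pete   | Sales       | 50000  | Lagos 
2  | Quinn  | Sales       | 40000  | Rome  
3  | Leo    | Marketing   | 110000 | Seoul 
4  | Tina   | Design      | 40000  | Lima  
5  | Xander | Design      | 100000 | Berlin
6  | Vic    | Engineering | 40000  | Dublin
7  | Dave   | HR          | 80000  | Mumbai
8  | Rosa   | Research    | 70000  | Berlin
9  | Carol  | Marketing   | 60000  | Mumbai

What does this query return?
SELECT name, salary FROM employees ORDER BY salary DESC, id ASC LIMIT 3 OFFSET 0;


Sort by salary DESC (id ASC tiebreak), then skip 0 and take 3
Rows 1 through 3

3 rows:
Leo, 110000
Xander, 100000
Dave, 80000


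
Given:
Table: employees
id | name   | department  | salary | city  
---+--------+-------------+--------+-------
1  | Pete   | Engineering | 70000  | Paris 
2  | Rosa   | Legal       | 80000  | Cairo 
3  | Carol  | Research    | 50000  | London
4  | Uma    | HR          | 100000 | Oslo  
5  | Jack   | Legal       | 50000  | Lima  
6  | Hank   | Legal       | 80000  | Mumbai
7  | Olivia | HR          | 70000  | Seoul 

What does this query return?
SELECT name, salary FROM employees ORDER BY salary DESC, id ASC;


Sorting by salary DESC, then id ASC for ties

7 rows:
Uma, 100000
Rosa, 80000
Hank, 80000
Pete, 70000
Olivia, 70000
Carol, 50000
Jack, 50000


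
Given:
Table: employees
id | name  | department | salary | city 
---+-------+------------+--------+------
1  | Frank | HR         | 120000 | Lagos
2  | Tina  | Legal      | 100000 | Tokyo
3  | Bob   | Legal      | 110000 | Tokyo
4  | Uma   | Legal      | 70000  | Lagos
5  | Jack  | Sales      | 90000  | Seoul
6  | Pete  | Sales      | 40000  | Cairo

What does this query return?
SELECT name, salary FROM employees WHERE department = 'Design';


Filtering: department = 'Design'
Matching rows: 0

Empty result set (0 rows)


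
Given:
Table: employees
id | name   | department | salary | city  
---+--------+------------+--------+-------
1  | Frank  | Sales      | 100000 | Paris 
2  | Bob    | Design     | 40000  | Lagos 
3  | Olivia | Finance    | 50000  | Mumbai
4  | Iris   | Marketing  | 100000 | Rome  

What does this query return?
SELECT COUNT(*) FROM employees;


COUNT(*) counts all rows

4


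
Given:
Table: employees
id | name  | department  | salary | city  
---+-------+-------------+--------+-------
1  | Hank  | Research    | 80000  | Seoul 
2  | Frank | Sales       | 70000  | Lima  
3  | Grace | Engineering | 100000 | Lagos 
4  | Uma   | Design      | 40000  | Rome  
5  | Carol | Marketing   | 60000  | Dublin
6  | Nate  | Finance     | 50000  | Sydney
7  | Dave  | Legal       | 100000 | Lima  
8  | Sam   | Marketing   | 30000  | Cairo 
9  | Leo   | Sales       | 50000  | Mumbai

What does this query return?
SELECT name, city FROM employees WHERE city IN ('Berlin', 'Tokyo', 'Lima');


Filtering: city IN ('Berlin', 'Tokyo', 'Lima')
Matching: 2 rows

2 rows:
Frank, Lima
Dave, Lima


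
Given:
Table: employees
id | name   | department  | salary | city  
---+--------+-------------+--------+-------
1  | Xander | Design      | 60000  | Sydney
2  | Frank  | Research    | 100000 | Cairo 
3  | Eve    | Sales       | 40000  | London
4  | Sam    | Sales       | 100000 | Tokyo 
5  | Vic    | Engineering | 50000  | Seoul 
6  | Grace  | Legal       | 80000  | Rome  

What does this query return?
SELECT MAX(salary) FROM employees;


Salaries: 60000, 100000, 40000, 100000, 50000, 80000
MAX = 100000

100000


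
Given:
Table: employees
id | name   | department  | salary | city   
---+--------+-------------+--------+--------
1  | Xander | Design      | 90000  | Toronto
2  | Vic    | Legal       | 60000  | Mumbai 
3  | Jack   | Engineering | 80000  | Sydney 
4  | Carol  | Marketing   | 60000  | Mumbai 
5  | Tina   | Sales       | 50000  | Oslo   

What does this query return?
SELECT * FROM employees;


SELECT * returns all 5 rows with all columns

5 rows:
1, Xander, Design, 90000, Toronto
2, Vic, Legal, 60000, Mumbai
3, Jack, Engineering, 80000, Sydney
4, Carol, Marketing, 60000, Mumbai
5, Tina, Sales, 50000, Oslo


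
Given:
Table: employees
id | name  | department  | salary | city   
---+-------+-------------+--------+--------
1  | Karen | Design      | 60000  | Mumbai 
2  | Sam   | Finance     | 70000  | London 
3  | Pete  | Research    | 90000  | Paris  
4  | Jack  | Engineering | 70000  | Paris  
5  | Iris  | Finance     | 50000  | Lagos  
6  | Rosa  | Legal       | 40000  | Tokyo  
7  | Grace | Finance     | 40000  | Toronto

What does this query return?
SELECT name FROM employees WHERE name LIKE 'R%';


LIKE 'R%' matches names starting with 'R'
Matching: 1

1 rows:
Rosa


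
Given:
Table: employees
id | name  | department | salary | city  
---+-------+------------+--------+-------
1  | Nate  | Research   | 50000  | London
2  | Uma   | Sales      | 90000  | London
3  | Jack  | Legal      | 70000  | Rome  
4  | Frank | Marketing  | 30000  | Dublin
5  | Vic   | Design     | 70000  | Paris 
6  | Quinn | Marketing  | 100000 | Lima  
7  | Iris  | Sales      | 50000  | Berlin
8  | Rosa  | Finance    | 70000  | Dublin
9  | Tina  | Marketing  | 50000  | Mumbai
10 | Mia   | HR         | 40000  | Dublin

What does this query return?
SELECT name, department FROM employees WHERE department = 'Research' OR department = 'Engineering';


Filtering: department = 'Research' OR 'Engineering'
Matching: 1 rows

1 rows:
Nate, Research


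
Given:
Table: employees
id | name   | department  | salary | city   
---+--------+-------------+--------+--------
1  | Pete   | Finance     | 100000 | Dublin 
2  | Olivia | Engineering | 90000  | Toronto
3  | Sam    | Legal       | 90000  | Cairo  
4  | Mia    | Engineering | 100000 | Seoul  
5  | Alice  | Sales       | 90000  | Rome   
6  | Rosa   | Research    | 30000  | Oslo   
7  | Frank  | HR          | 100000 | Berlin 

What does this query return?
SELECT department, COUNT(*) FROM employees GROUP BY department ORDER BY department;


Assigning each row to its department group:
  Pete -> Finance
  Olivia -> Engineering
  Sam -> Legal
  Mia -> Engineering
  Alice -> Sales
  Rosa -> Research
  Frank -> HR


6 groups:
Engineering, 2
Finance, 1
HR, 1
Legal, 1
Research, 1
Sales, 1


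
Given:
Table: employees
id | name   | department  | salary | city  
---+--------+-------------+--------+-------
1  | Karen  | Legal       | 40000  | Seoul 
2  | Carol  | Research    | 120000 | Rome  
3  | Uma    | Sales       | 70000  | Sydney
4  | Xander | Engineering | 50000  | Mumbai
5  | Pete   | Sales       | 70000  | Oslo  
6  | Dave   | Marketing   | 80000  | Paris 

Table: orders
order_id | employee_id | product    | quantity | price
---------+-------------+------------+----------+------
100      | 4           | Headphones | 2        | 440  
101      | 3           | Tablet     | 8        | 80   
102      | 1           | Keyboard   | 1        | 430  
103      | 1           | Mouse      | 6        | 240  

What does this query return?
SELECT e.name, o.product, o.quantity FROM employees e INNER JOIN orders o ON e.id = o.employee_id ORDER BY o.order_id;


Joining employees.id = orders.employee_id:
  employee Xander (id=4) -> order Headphones
  employee Uma (id=3) -> order Tablet
  employee Karen (id=1) -> order Keyboard
  employee Karen (id=1) -> order Mouse


4 rows:
Xander, Headphones, 2
Uma, Tablet, 8
Karen, Keyboard, 1
Karen, Mouse, 6


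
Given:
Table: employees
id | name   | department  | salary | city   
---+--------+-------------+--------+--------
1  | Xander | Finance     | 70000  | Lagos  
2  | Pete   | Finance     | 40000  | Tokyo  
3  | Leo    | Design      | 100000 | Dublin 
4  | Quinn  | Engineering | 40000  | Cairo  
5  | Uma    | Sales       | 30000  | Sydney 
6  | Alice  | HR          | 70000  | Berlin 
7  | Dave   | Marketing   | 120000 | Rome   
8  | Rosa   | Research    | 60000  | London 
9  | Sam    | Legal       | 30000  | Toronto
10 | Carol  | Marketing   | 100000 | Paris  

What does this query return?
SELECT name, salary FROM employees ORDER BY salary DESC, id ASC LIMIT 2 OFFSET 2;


Sort by salary DESC (id ASC tiebreak), then skip 2 and take 2
Rows 3 through 4

2 rows:
Carol, 100000
Xander, 70000


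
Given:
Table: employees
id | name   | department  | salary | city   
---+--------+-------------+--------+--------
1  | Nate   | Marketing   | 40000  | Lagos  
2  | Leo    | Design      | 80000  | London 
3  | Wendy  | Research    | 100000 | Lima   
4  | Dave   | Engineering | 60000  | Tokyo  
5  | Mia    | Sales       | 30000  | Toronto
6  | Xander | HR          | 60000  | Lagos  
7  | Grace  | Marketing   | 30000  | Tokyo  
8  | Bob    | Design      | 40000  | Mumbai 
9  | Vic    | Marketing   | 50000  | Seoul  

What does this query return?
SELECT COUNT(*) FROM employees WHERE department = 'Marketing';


Counting rows where department = 'Marketing'
  Nate -> MATCH
  Grace -> MATCH
  Vic -> MATCH


3


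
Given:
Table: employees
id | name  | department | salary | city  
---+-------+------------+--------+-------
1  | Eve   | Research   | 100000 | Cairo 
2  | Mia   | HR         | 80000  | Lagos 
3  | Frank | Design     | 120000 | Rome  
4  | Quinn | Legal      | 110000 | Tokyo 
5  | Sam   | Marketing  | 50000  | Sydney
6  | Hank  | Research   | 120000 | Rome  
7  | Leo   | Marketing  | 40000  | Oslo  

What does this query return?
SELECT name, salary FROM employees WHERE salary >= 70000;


Filtering: salary >= 70000
Matching: 5 rows

5 rows:
Eve, 100000
Mia, 80000
Frank, 120000
Quinn, 110000
Hank, 120000


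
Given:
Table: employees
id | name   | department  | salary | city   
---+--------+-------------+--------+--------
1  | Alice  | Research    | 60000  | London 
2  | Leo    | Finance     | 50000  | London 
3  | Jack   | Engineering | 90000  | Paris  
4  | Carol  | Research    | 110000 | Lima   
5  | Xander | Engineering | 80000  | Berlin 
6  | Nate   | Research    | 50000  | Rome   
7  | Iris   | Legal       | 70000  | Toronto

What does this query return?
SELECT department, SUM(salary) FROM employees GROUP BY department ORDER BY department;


Summing salary within each department:
  Engineering: 90000 + 80000 = 170000
  Finance: 50000 = 50000
  Legal: 70000 = 70000
  Research: 60000 + 110000 + 50000 = 220000


4 groups:
Engineering, 170000
Finance, 50000
Legal, 70000
Research, 220000


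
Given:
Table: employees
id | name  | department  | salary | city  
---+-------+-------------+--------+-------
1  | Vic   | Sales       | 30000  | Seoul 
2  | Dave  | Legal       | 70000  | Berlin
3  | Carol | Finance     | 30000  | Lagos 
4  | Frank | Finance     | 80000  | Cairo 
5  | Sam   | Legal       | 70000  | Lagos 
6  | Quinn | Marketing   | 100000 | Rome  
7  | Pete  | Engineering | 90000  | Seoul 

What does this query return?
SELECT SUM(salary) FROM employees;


SUM(salary) = 30000 + 70000 + 30000 + 80000 + 70000 + 100000 + 90000 = 470000

470000


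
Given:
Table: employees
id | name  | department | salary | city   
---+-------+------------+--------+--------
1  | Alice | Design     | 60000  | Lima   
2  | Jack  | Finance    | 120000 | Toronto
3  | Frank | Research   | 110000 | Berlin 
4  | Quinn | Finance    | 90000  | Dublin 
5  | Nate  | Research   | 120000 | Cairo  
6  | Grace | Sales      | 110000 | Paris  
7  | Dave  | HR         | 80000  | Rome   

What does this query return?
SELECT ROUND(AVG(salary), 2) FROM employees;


SUM(salary) = 690000
COUNT = 7
ROUND(AVG, 2) = ROUND(690000 / 7, 2) = 98571.43

98571.43


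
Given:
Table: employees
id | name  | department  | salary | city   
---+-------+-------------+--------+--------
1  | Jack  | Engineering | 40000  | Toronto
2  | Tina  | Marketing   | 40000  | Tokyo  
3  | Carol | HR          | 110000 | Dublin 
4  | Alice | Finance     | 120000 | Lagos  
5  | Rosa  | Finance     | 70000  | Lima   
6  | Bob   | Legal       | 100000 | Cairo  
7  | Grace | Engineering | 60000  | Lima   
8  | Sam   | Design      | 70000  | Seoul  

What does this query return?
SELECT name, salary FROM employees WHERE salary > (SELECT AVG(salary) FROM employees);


Subquery: AVG(salary) = 76250.0
Filtering: salary > 76250.0
  Carol (110000) -> MATCH
  Alice (120000) -> MATCH
  Bob (100000) -> MATCH


3 rows:
Carol, 110000
Alice, 120000
Bob, 100000


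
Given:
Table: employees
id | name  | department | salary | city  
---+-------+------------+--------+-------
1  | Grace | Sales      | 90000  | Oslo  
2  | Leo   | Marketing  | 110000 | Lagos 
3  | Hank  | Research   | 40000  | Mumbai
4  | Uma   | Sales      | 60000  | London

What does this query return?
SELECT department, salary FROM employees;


Projecting columns: department, salary

4 rows:
Sales, 90000
Marketing, 110000
Research, 40000
Sales, 60000


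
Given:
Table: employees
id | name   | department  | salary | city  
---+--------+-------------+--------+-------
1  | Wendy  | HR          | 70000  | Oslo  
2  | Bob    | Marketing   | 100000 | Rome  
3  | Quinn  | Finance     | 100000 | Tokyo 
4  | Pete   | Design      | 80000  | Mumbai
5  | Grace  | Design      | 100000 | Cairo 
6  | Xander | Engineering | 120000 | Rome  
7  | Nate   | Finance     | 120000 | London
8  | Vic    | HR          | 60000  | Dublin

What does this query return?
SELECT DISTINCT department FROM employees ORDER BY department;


All 'department' values (row order): HR, Marketing, Finance, Design, Design, Engineering, Finance, HR
Removing duplicates leaves 5 unique value(s).

5 values:
Design
Engineering
Finance
HR
Marketing


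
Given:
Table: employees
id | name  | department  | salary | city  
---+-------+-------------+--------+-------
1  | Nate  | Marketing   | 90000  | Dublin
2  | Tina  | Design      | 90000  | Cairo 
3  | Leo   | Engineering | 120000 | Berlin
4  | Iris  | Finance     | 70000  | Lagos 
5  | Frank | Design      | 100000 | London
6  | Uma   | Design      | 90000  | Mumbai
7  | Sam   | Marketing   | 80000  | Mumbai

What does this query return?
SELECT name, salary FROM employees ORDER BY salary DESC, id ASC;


Sorting by salary DESC, then id ASC for ties

7 rows:
Leo, 120000
Frank, 100000
Nate, 90000
Tina, 90000
Uma, 90000
Sam, 80000
Iris, 70000
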